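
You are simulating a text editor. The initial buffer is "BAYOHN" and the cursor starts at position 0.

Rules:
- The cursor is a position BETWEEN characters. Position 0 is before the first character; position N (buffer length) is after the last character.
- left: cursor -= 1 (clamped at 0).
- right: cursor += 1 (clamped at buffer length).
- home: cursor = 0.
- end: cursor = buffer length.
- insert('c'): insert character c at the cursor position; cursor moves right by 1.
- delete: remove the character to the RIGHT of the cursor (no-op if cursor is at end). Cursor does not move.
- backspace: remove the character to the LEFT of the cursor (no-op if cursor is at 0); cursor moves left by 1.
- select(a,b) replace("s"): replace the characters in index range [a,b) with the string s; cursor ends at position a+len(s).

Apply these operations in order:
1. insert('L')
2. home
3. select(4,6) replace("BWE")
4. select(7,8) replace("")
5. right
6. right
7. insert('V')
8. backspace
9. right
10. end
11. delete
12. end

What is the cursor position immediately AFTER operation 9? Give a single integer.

After op 1 (insert('L')): buf='LBAYOHN' cursor=1
After op 2 (home): buf='LBAYOHN' cursor=0
After op 3 (select(4,6) replace("BWE")): buf='LBAYBWEN' cursor=7
After op 4 (select(7,8) replace("")): buf='LBAYBWE' cursor=7
After op 5 (right): buf='LBAYBWE' cursor=7
After op 6 (right): buf='LBAYBWE' cursor=7
After op 7 (insert('V')): buf='LBAYBWEV' cursor=8
After op 8 (backspace): buf='LBAYBWE' cursor=7
After op 9 (right): buf='LBAYBWE' cursor=7

Answer: 7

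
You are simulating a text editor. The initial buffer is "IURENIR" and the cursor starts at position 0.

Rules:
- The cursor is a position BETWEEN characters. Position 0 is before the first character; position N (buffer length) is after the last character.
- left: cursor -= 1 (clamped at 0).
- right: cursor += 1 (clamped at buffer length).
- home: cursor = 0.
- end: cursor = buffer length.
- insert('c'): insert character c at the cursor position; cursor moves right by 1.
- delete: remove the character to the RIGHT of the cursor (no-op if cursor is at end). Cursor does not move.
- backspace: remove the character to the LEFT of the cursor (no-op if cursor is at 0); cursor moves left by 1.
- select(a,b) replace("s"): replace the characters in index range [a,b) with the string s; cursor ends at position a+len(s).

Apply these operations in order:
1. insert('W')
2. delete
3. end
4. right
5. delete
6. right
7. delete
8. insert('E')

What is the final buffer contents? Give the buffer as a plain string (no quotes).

After op 1 (insert('W')): buf='WIURENIR' cursor=1
After op 2 (delete): buf='WURENIR' cursor=1
After op 3 (end): buf='WURENIR' cursor=7
After op 4 (right): buf='WURENIR' cursor=7
After op 5 (delete): buf='WURENIR' cursor=7
After op 6 (right): buf='WURENIR' cursor=7
After op 7 (delete): buf='WURENIR' cursor=7
After op 8 (insert('E')): buf='WURENIRE' cursor=8

Answer: WURENIRE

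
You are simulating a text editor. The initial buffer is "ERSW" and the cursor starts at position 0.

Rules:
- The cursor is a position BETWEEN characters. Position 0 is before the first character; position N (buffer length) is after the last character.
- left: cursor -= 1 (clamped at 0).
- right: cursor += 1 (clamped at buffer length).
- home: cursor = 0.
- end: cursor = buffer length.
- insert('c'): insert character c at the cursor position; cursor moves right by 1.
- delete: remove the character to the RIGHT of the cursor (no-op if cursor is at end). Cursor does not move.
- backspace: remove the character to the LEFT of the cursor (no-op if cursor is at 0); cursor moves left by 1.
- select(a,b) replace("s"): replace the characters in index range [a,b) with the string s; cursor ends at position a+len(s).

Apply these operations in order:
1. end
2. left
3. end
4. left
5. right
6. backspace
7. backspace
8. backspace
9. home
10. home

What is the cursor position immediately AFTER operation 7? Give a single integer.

Answer: 2

Derivation:
After op 1 (end): buf='ERSW' cursor=4
After op 2 (left): buf='ERSW' cursor=3
After op 3 (end): buf='ERSW' cursor=4
After op 4 (left): buf='ERSW' cursor=3
After op 5 (right): buf='ERSW' cursor=4
After op 6 (backspace): buf='ERS' cursor=3
After op 7 (backspace): buf='ER' cursor=2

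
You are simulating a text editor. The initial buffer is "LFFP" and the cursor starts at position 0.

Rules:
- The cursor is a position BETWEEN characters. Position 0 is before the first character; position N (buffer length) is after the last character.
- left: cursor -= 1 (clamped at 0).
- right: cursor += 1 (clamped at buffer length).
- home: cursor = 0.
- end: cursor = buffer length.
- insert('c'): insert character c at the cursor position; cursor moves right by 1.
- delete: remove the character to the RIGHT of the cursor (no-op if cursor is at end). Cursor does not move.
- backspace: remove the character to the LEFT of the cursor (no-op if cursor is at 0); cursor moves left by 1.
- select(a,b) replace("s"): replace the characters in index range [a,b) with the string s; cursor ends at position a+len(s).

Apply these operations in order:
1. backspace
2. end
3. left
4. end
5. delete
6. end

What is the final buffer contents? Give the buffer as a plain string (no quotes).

Answer: LFFP

Derivation:
After op 1 (backspace): buf='LFFP' cursor=0
After op 2 (end): buf='LFFP' cursor=4
After op 3 (left): buf='LFFP' cursor=3
After op 4 (end): buf='LFFP' cursor=4
After op 5 (delete): buf='LFFP' cursor=4
After op 6 (end): buf='LFFP' cursor=4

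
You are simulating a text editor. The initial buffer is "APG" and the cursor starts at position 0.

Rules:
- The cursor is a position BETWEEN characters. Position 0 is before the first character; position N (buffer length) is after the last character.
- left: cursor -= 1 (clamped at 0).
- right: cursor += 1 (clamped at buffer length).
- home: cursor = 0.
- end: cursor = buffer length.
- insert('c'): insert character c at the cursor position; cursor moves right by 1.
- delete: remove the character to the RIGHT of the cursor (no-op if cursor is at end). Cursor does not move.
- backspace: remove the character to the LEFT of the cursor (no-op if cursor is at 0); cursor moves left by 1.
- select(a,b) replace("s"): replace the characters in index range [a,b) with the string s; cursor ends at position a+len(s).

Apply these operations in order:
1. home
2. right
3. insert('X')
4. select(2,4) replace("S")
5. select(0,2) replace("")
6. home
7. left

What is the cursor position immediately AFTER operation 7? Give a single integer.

Answer: 0

Derivation:
After op 1 (home): buf='APG' cursor=0
After op 2 (right): buf='APG' cursor=1
After op 3 (insert('X')): buf='AXPG' cursor=2
After op 4 (select(2,4) replace("S")): buf='AXS' cursor=3
After op 5 (select(0,2) replace("")): buf='S' cursor=0
After op 6 (home): buf='S' cursor=0
After op 7 (left): buf='S' cursor=0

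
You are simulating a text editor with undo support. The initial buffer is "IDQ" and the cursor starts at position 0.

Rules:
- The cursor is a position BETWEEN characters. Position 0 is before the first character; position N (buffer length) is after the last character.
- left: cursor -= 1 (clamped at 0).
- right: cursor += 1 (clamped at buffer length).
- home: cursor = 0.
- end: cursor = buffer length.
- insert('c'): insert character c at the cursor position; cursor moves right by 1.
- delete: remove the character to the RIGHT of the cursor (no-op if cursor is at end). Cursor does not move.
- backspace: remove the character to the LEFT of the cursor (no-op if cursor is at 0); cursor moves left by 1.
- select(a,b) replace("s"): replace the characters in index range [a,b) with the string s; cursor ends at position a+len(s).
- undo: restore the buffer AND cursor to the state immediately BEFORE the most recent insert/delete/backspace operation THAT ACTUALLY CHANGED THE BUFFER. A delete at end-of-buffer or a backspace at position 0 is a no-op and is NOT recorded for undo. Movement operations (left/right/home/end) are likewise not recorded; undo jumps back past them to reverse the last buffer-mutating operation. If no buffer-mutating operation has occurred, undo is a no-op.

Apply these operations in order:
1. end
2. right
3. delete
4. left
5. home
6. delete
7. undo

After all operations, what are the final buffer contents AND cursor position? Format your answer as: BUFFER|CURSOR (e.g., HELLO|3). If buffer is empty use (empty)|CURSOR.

After op 1 (end): buf='IDQ' cursor=3
After op 2 (right): buf='IDQ' cursor=3
After op 3 (delete): buf='IDQ' cursor=3
After op 4 (left): buf='IDQ' cursor=2
After op 5 (home): buf='IDQ' cursor=0
After op 6 (delete): buf='DQ' cursor=0
After op 7 (undo): buf='IDQ' cursor=0

Answer: IDQ|0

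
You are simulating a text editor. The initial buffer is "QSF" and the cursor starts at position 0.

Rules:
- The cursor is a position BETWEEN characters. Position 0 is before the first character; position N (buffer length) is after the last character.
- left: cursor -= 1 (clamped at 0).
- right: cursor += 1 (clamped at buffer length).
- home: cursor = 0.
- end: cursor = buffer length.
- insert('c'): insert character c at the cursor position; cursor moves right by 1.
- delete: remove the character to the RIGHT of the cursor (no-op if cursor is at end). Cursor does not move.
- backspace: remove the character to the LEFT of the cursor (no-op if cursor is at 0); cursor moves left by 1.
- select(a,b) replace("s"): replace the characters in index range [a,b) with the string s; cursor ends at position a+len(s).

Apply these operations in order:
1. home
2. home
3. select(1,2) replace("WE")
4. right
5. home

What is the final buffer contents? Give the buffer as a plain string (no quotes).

Answer: QWEF

Derivation:
After op 1 (home): buf='QSF' cursor=0
After op 2 (home): buf='QSF' cursor=0
After op 3 (select(1,2) replace("WE")): buf='QWEF' cursor=3
After op 4 (right): buf='QWEF' cursor=4
After op 5 (home): buf='QWEF' cursor=0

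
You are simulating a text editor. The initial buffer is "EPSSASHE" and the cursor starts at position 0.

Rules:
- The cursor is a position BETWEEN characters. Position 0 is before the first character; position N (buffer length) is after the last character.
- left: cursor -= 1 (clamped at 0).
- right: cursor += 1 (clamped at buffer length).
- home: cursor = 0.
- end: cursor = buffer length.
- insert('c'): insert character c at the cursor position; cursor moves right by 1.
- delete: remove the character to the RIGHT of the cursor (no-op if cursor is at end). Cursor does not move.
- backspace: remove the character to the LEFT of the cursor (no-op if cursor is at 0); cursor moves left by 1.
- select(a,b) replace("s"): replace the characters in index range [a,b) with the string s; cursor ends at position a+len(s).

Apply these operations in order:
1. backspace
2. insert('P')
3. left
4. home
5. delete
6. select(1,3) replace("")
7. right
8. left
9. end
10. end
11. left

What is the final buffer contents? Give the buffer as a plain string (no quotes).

Answer: ESASHE

Derivation:
After op 1 (backspace): buf='EPSSASHE' cursor=0
After op 2 (insert('P')): buf='PEPSSASHE' cursor=1
After op 3 (left): buf='PEPSSASHE' cursor=0
After op 4 (home): buf='PEPSSASHE' cursor=0
After op 5 (delete): buf='EPSSASHE' cursor=0
After op 6 (select(1,3) replace("")): buf='ESASHE' cursor=1
After op 7 (right): buf='ESASHE' cursor=2
After op 8 (left): buf='ESASHE' cursor=1
After op 9 (end): buf='ESASHE' cursor=6
After op 10 (end): buf='ESASHE' cursor=6
After op 11 (left): buf='ESASHE' cursor=5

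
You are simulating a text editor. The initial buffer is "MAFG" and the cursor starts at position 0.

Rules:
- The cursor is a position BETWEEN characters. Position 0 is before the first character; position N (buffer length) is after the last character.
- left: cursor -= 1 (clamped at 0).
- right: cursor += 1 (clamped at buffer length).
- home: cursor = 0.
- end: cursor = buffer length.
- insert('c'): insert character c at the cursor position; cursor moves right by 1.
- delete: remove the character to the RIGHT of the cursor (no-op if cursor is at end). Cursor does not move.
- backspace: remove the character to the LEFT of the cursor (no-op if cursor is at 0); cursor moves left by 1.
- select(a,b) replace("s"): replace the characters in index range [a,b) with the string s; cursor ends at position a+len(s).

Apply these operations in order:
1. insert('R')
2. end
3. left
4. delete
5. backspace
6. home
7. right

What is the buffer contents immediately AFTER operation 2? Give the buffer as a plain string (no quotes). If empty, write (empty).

After op 1 (insert('R')): buf='RMAFG' cursor=1
After op 2 (end): buf='RMAFG' cursor=5

Answer: RMAFG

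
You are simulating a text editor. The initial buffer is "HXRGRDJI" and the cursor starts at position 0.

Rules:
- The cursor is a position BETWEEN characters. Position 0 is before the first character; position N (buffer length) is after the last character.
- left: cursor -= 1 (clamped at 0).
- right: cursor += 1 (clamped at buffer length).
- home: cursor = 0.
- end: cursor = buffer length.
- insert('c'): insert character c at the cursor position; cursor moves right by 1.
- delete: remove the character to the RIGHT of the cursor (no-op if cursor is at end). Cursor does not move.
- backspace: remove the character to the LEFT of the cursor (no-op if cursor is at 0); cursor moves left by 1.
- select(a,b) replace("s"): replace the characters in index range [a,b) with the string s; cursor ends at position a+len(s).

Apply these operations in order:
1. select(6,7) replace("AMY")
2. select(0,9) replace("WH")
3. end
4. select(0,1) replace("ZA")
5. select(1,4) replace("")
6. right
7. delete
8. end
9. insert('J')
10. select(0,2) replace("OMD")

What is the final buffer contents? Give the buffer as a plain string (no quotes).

Answer: OMD

Derivation:
After op 1 (select(6,7) replace("AMY")): buf='HXRGRDAMYI' cursor=9
After op 2 (select(0,9) replace("WH")): buf='WHI' cursor=2
After op 3 (end): buf='WHI' cursor=3
After op 4 (select(0,1) replace("ZA")): buf='ZAHI' cursor=2
After op 5 (select(1,4) replace("")): buf='Z' cursor=1
After op 6 (right): buf='Z' cursor=1
After op 7 (delete): buf='Z' cursor=1
After op 8 (end): buf='Z' cursor=1
After op 9 (insert('J')): buf='ZJ' cursor=2
After op 10 (select(0,2) replace("OMD")): buf='OMD' cursor=3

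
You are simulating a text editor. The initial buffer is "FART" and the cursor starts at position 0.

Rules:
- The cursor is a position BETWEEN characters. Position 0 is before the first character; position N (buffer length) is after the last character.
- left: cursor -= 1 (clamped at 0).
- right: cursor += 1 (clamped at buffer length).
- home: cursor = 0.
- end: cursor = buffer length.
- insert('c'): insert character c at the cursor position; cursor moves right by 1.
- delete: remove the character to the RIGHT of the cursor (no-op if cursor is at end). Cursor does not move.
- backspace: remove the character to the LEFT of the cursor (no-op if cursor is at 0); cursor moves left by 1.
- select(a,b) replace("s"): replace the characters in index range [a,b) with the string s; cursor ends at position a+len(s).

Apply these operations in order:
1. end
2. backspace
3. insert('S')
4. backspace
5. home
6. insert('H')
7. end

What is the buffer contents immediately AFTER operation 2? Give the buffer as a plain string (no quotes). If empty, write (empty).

Answer: FAR

Derivation:
After op 1 (end): buf='FART' cursor=4
After op 2 (backspace): buf='FAR' cursor=3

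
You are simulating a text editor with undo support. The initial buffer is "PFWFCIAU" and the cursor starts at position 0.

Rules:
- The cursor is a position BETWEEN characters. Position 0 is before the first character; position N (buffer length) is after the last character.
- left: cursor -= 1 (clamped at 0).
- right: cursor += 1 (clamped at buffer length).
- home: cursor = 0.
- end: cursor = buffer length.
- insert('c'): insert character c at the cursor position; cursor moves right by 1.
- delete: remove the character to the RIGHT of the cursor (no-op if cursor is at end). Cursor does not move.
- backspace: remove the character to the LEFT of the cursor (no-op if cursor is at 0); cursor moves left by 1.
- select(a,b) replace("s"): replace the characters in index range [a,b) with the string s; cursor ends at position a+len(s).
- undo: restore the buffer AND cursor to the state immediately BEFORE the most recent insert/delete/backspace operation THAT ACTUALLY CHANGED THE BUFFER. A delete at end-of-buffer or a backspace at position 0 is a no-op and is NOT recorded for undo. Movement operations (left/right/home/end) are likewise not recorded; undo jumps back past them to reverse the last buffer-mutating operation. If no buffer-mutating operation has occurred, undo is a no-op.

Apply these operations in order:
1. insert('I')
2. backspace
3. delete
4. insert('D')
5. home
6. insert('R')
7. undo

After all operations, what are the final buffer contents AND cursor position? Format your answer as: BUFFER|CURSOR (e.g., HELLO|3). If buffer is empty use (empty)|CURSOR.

Answer: DFWFCIAU|0

Derivation:
After op 1 (insert('I')): buf='IPFWFCIAU' cursor=1
After op 2 (backspace): buf='PFWFCIAU' cursor=0
After op 3 (delete): buf='FWFCIAU' cursor=0
After op 4 (insert('D')): buf='DFWFCIAU' cursor=1
After op 5 (home): buf='DFWFCIAU' cursor=0
After op 6 (insert('R')): buf='RDFWFCIAU' cursor=1
After op 7 (undo): buf='DFWFCIAU' cursor=0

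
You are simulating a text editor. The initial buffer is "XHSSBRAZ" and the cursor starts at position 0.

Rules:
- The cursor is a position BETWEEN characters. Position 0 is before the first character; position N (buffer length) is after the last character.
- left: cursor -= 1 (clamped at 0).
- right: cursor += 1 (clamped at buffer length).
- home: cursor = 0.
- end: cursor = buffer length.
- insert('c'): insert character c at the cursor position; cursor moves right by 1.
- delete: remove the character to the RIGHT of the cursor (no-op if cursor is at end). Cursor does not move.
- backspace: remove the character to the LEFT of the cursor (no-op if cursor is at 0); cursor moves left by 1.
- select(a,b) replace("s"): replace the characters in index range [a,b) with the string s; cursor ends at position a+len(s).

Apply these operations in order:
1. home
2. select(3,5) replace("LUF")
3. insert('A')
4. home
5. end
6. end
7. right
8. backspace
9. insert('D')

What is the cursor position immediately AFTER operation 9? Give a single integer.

After op 1 (home): buf='XHSSBRAZ' cursor=0
After op 2 (select(3,5) replace("LUF")): buf='XHSLUFRAZ' cursor=6
After op 3 (insert('A')): buf='XHSLUFARAZ' cursor=7
After op 4 (home): buf='XHSLUFARAZ' cursor=0
After op 5 (end): buf='XHSLUFARAZ' cursor=10
After op 6 (end): buf='XHSLUFARAZ' cursor=10
After op 7 (right): buf='XHSLUFARAZ' cursor=10
After op 8 (backspace): buf='XHSLUFARA' cursor=9
After op 9 (insert('D')): buf='XHSLUFARAD' cursor=10

Answer: 10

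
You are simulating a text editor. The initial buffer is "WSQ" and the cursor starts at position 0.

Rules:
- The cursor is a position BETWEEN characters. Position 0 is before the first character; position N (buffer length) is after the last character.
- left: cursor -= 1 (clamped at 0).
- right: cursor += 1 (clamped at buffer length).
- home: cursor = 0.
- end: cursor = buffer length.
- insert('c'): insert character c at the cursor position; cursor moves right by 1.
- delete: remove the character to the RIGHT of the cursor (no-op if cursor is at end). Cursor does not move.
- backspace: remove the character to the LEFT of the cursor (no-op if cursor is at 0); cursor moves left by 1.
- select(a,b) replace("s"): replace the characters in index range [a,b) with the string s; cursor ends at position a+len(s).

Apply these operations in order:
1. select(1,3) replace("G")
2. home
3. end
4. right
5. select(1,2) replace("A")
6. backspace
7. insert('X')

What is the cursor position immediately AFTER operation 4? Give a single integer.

Answer: 2

Derivation:
After op 1 (select(1,3) replace("G")): buf='WG' cursor=2
After op 2 (home): buf='WG' cursor=0
After op 3 (end): buf='WG' cursor=2
After op 4 (right): buf='WG' cursor=2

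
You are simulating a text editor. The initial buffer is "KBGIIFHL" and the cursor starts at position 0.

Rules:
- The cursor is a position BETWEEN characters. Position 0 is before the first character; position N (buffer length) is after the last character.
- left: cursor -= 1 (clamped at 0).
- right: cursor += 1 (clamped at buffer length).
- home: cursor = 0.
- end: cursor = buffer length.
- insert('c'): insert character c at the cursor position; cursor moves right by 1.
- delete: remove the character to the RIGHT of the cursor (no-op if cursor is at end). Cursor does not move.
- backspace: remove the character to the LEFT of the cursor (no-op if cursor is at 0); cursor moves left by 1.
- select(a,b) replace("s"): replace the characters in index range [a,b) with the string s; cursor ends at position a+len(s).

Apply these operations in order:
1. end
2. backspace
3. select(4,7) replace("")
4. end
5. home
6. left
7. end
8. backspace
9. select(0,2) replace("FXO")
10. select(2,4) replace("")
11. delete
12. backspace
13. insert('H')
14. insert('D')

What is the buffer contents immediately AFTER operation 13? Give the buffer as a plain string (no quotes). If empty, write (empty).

After op 1 (end): buf='KBGIIFHL' cursor=8
After op 2 (backspace): buf='KBGIIFH' cursor=7
After op 3 (select(4,7) replace("")): buf='KBGI' cursor=4
After op 4 (end): buf='KBGI' cursor=4
After op 5 (home): buf='KBGI' cursor=0
After op 6 (left): buf='KBGI' cursor=0
After op 7 (end): buf='KBGI' cursor=4
After op 8 (backspace): buf='KBG' cursor=3
After op 9 (select(0,2) replace("FXO")): buf='FXOG' cursor=3
After op 10 (select(2,4) replace("")): buf='FX' cursor=2
After op 11 (delete): buf='FX' cursor=2
After op 12 (backspace): buf='F' cursor=1
After op 13 (insert('H')): buf='FH' cursor=2

Answer: FH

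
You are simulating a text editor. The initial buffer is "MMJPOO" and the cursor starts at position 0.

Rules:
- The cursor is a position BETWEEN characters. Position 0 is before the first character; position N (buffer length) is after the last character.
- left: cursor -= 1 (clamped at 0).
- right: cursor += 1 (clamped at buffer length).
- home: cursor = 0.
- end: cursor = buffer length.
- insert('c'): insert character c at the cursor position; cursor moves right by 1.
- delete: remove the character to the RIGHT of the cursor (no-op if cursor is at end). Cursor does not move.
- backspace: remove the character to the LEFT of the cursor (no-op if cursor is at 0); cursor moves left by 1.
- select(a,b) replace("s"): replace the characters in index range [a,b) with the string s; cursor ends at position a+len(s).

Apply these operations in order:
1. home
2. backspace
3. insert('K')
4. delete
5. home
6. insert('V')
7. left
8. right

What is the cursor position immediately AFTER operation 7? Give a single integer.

Answer: 0

Derivation:
After op 1 (home): buf='MMJPOO' cursor=0
After op 2 (backspace): buf='MMJPOO' cursor=0
After op 3 (insert('K')): buf='KMMJPOO' cursor=1
After op 4 (delete): buf='KMJPOO' cursor=1
After op 5 (home): buf='KMJPOO' cursor=0
After op 6 (insert('V')): buf='VKMJPOO' cursor=1
After op 7 (left): buf='VKMJPOO' cursor=0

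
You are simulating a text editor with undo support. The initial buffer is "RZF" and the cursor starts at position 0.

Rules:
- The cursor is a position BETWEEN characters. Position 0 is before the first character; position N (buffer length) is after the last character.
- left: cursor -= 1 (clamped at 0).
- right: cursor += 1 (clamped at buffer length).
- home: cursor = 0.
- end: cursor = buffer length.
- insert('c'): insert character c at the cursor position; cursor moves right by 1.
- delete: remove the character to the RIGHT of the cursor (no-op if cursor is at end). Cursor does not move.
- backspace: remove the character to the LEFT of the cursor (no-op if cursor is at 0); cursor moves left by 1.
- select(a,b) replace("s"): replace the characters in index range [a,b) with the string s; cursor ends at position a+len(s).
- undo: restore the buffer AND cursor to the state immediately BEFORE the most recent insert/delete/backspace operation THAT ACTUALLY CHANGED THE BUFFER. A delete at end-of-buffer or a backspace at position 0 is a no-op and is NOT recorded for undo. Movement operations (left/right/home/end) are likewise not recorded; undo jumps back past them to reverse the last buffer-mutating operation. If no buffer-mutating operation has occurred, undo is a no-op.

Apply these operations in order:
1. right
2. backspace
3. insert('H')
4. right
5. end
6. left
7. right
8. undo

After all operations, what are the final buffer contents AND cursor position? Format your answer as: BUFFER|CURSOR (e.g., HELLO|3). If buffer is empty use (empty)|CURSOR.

Answer: ZF|0

Derivation:
After op 1 (right): buf='RZF' cursor=1
After op 2 (backspace): buf='ZF' cursor=0
After op 3 (insert('H')): buf='HZF' cursor=1
After op 4 (right): buf='HZF' cursor=2
After op 5 (end): buf='HZF' cursor=3
After op 6 (left): buf='HZF' cursor=2
After op 7 (right): buf='HZF' cursor=3
After op 8 (undo): buf='ZF' cursor=0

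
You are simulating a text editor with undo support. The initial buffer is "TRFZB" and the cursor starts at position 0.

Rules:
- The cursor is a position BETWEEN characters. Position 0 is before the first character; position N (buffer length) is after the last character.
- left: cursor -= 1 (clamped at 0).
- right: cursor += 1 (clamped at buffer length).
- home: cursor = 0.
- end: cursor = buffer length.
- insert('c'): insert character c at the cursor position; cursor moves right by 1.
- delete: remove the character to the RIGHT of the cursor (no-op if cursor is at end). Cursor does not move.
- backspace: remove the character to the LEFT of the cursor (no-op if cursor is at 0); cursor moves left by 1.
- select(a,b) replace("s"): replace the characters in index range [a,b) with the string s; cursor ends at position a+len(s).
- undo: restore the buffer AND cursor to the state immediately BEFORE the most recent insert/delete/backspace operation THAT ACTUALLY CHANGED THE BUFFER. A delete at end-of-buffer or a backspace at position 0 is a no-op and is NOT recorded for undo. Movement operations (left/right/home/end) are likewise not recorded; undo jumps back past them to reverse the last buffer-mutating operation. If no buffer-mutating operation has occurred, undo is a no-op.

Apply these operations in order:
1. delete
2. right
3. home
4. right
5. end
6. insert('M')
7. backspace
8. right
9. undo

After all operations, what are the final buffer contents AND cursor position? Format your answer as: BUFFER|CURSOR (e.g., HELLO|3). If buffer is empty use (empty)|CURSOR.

Answer: RFZBM|5

Derivation:
After op 1 (delete): buf='RFZB' cursor=0
After op 2 (right): buf='RFZB' cursor=1
After op 3 (home): buf='RFZB' cursor=0
After op 4 (right): buf='RFZB' cursor=1
After op 5 (end): buf='RFZB' cursor=4
After op 6 (insert('M')): buf='RFZBM' cursor=5
After op 7 (backspace): buf='RFZB' cursor=4
After op 8 (right): buf='RFZB' cursor=4
After op 9 (undo): buf='RFZBM' cursor=5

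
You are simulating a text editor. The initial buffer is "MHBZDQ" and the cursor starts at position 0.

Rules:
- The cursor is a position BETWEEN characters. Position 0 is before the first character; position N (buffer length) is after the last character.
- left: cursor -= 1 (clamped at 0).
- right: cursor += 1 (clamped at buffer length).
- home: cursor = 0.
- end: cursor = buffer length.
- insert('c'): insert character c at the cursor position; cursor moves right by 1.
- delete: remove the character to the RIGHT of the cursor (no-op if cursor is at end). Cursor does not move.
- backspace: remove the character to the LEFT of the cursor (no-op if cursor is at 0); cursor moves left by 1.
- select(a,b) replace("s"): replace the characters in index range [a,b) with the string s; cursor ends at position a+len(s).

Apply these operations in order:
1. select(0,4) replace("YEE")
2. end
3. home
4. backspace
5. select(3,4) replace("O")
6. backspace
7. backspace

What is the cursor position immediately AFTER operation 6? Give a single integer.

Answer: 3

Derivation:
After op 1 (select(0,4) replace("YEE")): buf='YEEDQ' cursor=3
After op 2 (end): buf='YEEDQ' cursor=5
After op 3 (home): buf='YEEDQ' cursor=0
After op 4 (backspace): buf='YEEDQ' cursor=0
After op 5 (select(3,4) replace("O")): buf='YEEOQ' cursor=4
After op 6 (backspace): buf='YEEQ' cursor=3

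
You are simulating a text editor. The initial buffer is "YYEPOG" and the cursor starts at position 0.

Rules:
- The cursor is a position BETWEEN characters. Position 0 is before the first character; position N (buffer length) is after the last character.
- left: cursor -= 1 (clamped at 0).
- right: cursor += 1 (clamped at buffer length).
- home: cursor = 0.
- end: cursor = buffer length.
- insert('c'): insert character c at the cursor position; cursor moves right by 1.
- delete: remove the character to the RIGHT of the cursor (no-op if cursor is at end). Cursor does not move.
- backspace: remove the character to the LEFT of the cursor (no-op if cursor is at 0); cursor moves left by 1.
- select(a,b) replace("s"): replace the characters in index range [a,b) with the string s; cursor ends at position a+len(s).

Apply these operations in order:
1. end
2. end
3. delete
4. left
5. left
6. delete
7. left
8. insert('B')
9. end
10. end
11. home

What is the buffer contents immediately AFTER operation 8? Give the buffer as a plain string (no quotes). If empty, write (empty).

Answer: YYEBPG

Derivation:
After op 1 (end): buf='YYEPOG' cursor=6
After op 2 (end): buf='YYEPOG' cursor=6
After op 3 (delete): buf='YYEPOG' cursor=6
After op 4 (left): buf='YYEPOG' cursor=5
After op 5 (left): buf='YYEPOG' cursor=4
After op 6 (delete): buf='YYEPG' cursor=4
After op 7 (left): buf='YYEPG' cursor=3
After op 8 (insert('B')): buf='YYEBPG' cursor=4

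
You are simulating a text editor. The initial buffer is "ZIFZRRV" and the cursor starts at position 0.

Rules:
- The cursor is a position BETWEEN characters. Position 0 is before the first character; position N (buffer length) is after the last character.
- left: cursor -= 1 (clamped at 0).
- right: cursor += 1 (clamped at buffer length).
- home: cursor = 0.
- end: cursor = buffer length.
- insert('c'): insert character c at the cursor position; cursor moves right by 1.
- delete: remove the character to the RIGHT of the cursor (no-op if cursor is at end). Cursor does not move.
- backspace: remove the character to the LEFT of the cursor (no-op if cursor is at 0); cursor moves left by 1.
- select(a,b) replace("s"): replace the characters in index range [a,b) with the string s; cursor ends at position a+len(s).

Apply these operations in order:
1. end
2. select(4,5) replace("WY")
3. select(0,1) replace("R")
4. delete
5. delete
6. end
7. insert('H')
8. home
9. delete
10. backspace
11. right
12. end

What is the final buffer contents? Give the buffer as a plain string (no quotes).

Answer: ZWYRVH

Derivation:
After op 1 (end): buf='ZIFZRRV' cursor=7
After op 2 (select(4,5) replace("WY")): buf='ZIFZWYRV' cursor=6
After op 3 (select(0,1) replace("R")): buf='RIFZWYRV' cursor=1
After op 4 (delete): buf='RFZWYRV' cursor=1
After op 5 (delete): buf='RZWYRV' cursor=1
After op 6 (end): buf='RZWYRV' cursor=6
After op 7 (insert('H')): buf='RZWYRVH' cursor=7
After op 8 (home): buf='RZWYRVH' cursor=0
After op 9 (delete): buf='ZWYRVH' cursor=0
After op 10 (backspace): buf='ZWYRVH' cursor=0
After op 11 (right): buf='ZWYRVH' cursor=1
After op 12 (end): buf='ZWYRVH' cursor=6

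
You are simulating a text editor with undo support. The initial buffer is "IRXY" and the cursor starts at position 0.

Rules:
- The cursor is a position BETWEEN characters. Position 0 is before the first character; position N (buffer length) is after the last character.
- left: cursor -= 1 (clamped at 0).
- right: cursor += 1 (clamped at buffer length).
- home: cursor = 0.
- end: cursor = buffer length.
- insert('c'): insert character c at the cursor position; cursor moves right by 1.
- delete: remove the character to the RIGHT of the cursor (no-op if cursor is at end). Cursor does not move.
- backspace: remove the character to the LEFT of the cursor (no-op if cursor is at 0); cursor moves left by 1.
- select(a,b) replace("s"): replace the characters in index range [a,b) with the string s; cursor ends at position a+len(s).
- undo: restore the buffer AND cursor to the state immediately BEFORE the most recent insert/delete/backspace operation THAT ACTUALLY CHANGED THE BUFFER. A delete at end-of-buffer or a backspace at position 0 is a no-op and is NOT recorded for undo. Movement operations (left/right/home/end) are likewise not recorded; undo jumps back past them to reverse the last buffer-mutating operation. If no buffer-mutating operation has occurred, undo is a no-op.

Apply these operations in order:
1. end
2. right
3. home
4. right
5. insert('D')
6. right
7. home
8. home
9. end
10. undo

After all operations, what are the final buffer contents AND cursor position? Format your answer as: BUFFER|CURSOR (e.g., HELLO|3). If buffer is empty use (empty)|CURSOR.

Answer: IRXY|1

Derivation:
After op 1 (end): buf='IRXY' cursor=4
After op 2 (right): buf='IRXY' cursor=4
After op 3 (home): buf='IRXY' cursor=0
After op 4 (right): buf='IRXY' cursor=1
After op 5 (insert('D')): buf='IDRXY' cursor=2
After op 6 (right): buf='IDRXY' cursor=3
After op 7 (home): buf='IDRXY' cursor=0
After op 8 (home): buf='IDRXY' cursor=0
After op 9 (end): buf='IDRXY' cursor=5
After op 10 (undo): buf='IRXY' cursor=1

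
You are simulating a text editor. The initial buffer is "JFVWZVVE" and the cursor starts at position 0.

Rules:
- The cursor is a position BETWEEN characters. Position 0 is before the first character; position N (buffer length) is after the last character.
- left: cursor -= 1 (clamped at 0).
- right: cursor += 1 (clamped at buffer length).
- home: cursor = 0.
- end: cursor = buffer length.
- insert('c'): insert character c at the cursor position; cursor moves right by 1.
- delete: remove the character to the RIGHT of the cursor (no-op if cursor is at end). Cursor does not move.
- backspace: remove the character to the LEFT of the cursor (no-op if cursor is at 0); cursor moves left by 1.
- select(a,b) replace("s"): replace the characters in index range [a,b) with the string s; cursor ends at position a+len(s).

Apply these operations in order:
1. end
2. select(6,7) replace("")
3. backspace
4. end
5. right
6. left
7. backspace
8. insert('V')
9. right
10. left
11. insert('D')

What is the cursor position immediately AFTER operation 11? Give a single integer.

After op 1 (end): buf='JFVWZVVE' cursor=8
After op 2 (select(6,7) replace("")): buf='JFVWZVE' cursor=6
After op 3 (backspace): buf='JFVWZE' cursor=5
After op 4 (end): buf='JFVWZE' cursor=6
After op 5 (right): buf='JFVWZE' cursor=6
After op 6 (left): buf='JFVWZE' cursor=5
After op 7 (backspace): buf='JFVWE' cursor=4
After op 8 (insert('V')): buf='JFVWVE' cursor=5
After op 9 (right): buf='JFVWVE' cursor=6
After op 10 (left): buf='JFVWVE' cursor=5
After op 11 (insert('D')): buf='JFVWVDE' cursor=6

Answer: 6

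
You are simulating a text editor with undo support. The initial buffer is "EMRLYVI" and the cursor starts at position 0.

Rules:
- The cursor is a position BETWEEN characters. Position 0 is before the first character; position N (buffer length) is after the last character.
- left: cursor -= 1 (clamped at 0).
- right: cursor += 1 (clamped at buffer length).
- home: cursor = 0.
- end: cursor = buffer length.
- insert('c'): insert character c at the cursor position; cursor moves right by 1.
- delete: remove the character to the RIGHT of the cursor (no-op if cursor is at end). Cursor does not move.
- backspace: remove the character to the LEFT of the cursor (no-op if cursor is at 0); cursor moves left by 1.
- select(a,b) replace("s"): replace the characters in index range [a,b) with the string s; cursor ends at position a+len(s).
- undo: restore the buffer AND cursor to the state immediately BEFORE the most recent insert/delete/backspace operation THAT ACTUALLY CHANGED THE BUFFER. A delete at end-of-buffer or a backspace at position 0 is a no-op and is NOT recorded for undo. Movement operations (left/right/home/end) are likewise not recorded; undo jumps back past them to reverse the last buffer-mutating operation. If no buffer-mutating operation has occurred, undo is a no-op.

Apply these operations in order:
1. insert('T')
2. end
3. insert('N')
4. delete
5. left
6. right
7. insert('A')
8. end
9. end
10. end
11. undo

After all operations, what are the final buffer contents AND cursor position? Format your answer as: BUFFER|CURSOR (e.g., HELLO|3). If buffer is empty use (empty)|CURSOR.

After op 1 (insert('T')): buf='TEMRLYVI' cursor=1
After op 2 (end): buf='TEMRLYVI' cursor=8
After op 3 (insert('N')): buf='TEMRLYVIN' cursor=9
After op 4 (delete): buf='TEMRLYVIN' cursor=9
After op 5 (left): buf='TEMRLYVIN' cursor=8
After op 6 (right): buf='TEMRLYVIN' cursor=9
After op 7 (insert('A')): buf='TEMRLYVINA' cursor=10
After op 8 (end): buf='TEMRLYVINA' cursor=10
After op 9 (end): buf='TEMRLYVINA' cursor=10
After op 10 (end): buf='TEMRLYVINA' cursor=10
After op 11 (undo): buf='TEMRLYVIN' cursor=9

Answer: TEMRLYVIN|9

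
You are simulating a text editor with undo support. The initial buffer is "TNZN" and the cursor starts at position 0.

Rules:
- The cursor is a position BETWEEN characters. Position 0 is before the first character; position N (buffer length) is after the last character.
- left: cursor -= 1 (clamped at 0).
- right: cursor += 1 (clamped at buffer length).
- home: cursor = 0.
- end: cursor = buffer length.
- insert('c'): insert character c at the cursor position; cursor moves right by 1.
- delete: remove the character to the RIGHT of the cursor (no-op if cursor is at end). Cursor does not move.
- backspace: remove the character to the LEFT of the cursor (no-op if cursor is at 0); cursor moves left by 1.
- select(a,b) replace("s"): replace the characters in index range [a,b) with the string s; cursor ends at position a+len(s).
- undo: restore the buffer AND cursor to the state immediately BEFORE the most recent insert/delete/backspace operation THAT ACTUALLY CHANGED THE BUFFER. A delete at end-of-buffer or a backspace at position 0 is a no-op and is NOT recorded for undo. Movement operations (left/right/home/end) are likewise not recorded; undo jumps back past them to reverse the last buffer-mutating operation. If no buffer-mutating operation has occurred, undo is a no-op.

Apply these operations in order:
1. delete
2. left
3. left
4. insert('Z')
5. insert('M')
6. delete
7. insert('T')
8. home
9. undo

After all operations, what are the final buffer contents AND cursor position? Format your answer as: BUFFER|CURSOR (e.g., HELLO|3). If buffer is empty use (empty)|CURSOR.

After op 1 (delete): buf='NZN' cursor=0
After op 2 (left): buf='NZN' cursor=0
After op 3 (left): buf='NZN' cursor=0
After op 4 (insert('Z')): buf='ZNZN' cursor=1
After op 5 (insert('M')): buf='ZMNZN' cursor=2
After op 6 (delete): buf='ZMZN' cursor=2
After op 7 (insert('T')): buf='ZMTZN' cursor=3
After op 8 (home): buf='ZMTZN' cursor=0
After op 9 (undo): buf='ZMZN' cursor=2

Answer: ZMZN|2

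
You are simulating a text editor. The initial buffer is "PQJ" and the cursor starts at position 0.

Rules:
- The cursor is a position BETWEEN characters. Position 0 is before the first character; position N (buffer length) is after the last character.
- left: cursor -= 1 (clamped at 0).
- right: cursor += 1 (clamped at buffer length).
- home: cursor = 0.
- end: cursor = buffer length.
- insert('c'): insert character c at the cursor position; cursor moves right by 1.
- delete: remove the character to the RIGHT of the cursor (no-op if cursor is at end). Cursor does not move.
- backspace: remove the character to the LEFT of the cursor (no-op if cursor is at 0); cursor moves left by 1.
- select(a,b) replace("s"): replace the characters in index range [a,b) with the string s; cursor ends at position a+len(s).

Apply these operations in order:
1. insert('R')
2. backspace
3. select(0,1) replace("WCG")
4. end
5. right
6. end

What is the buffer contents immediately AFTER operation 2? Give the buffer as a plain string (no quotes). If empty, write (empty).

Answer: PQJ

Derivation:
After op 1 (insert('R')): buf='RPQJ' cursor=1
After op 2 (backspace): buf='PQJ' cursor=0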